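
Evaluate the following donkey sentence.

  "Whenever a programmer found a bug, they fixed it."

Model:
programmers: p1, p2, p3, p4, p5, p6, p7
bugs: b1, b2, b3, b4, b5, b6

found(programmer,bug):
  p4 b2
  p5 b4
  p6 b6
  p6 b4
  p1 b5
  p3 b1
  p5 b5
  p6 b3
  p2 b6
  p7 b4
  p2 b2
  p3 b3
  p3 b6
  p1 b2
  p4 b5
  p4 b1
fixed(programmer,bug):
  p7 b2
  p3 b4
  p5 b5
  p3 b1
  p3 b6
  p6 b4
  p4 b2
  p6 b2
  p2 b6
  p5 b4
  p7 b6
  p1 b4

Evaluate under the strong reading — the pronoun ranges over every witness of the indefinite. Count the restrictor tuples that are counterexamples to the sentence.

"it" takes "a bug" as antecedent — a donkey pronoun bound across the clause boundary.
Strong reading: for every (p,b) with found(p,b), fixed(p,b).
Restrictor pairs: (p1,b2) ✗  (p1,b5) ✗  (p2,b2) ✗  (p2,b6) ✓  (p3,b1) ✓  (p3,b3) ✗  (p3,b6) ✓  (p4,b1) ✗  (p4,b2) ✓  (p4,b5) ✗  (p5,b4) ✓  (p5,b5) ✓  (p6,b3) ✗  (p6,b4) ✓  (p6,b6) ✗  (p7,b4) ✗
Counterexamples (restrictor pairs failing the scope): 9.

9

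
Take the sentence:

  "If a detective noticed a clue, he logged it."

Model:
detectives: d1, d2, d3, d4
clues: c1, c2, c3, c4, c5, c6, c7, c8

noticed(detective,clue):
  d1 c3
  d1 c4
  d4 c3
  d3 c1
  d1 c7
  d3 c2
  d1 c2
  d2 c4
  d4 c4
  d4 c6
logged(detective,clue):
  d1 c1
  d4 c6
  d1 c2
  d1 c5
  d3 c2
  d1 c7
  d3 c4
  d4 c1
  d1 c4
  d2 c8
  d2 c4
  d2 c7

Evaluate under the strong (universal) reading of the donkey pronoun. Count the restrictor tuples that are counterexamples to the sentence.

4

"it" takes "a clue" as antecedent — a donkey pronoun bound across the clause boundary.
Strong reading: for every (d,c) with noticed(d,c), logged(d,c).
Restrictor pairs: (d1,c2) ✓  (d1,c3) ✗  (d1,c4) ✓  (d1,c7) ✓  (d2,c4) ✓  (d3,c1) ✗  (d3,c2) ✓  (d4,c3) ✗  (d4,c4) ✗  (d4,c6) ✓
Counterexamples (restrictor pairs failing the scope): 4.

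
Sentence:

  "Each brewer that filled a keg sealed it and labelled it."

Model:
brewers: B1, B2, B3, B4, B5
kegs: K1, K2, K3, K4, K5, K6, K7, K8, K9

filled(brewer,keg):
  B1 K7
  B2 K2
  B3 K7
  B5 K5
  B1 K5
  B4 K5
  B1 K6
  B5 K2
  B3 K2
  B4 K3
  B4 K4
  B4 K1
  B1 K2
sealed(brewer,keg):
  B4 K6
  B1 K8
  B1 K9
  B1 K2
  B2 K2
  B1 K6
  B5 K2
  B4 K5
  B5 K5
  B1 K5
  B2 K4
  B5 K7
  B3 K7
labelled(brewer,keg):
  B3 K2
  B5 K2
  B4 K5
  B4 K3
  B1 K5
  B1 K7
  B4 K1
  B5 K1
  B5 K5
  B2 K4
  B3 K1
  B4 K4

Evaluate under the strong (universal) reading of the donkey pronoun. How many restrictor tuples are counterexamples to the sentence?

"it" takes "a keg" as antecedent — a donkey pronoun bound across the clause boundary.
Strong reading: for every (b,k) with filled(b,k), sealed(b,k) ∧ labelled(b,k).
Restrictor pairs: (B1,K2) ✗  (B1,K5) ✓  (B1,K6) ✗  (B1,K7) ✗  (B2,K2) ✗  (B3,K2) ✗  (B3,K7) ✗  (B4,K1) ✗  (B4,K3) ✗  (B4,K4) ✗  (B4,K5) ✓  (B5,K2) ✓  (B5,K5) ✓
Counterexamples (restrictor pairs failing the scope): 9.

9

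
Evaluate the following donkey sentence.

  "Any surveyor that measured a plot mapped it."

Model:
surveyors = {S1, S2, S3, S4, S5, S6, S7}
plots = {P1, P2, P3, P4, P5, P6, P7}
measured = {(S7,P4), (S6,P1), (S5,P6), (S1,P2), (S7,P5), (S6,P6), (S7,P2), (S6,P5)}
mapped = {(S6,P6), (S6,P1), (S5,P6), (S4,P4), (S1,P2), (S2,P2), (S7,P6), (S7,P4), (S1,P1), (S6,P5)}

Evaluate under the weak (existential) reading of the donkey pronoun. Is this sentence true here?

True

"it" takes "a plot" as antecedent — a donkey pronoun bound across the clause boundary.
Weak reading: every surveyor s with some measured-plot has at least one measured-plot p such that mapped(s,p).
Per surveyor: S1:✓  S5:✓  S6:✓  S7:✓
Every surveyor in the restrictor has a witness.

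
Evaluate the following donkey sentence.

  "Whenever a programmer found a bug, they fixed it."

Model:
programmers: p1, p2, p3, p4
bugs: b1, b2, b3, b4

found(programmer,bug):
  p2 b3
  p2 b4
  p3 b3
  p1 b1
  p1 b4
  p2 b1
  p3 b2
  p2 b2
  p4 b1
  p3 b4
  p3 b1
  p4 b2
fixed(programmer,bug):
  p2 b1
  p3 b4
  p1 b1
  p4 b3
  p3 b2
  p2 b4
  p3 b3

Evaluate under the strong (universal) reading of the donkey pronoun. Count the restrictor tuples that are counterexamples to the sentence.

6

"it" takes "a bug" as antecedent — a donkey pronoun bound across the clause boundary.
Strong reading: for every (p,b) with found(p,b), fixed(p,b).
Restrictor pairs: (p1,b1) ✓  (p1,b4) ✗  (p2,b1) ✓  (p2,b2) ✗  (p2,b3) ✗  (p2,b4) ✓  (p3,b1) ✗  (p3,b2) ✓  (p3,b3) ✓  (p3,b4) ✓  (p4,b1) ✗  (p4,b2) ✗
Counterexamples (restrictor pairs failing the scope): 6.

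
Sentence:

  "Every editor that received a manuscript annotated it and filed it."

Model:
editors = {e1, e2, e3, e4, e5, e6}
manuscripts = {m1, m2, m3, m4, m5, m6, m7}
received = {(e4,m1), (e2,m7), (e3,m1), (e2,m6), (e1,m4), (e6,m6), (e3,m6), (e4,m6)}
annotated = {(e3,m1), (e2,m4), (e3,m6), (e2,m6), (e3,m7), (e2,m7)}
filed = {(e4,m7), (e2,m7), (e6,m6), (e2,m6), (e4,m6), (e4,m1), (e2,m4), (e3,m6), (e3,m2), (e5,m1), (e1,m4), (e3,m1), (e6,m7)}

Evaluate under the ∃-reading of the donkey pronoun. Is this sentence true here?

"it" takes "a manuscript" as antecedent — a donkey pronoun bound across the clause boundary.
Weak reading: every editor e with some received-manuscript has at least one received-manuscript m such that annotated(e,m) ∧ filed(e,m).
Per editor: e1:✗  e2:✓  e3:✓  e4:✗  e6:✗
e1 has no witness among its received-manuscripts.

False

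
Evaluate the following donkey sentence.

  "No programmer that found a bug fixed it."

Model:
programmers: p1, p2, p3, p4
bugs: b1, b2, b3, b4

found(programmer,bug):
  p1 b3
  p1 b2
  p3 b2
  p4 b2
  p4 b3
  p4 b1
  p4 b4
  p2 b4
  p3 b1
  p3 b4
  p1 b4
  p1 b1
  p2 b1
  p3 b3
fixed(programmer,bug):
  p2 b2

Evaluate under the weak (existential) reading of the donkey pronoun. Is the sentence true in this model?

"it" takes "a bug" as antecedent — a donkey pronoun bound across the clause boundary.
Truth condition: for no (p,b) with found(p,b) does fixed(p,b) hold.
Restrictor pairs — does the scope hold? (p1,b1):fails  (p1,b2):fails  (p1,b3):fails  (p1,b4):fails  (p2,b1):fails  (p2,b4):fails  (p3,b1):fails  (p3,b2):fails  (p3,b3):fails  (p3,b4):fails  (p4,b1):fails  (p4,b2):fails  (p4,b3):fails  (p4,b4):fails
Scope holds for no restrictor pair, so the sentence is true.

True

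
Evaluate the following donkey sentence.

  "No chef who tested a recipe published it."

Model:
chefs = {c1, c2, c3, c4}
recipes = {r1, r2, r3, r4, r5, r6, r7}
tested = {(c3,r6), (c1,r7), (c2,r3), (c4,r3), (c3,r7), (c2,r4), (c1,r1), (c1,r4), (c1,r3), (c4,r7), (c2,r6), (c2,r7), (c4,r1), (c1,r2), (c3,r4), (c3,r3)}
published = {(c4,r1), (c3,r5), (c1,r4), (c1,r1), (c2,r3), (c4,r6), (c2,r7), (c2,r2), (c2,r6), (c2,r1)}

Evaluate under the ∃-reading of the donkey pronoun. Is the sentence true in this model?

False

"it" takes "a recipe" as antecedent — a donkey pronoun bound across the clause boundary.
Truth condition: for no (c,r) with tested(c,r) does published(c,r) hold.
Restrictor pairs — does the scope hold? (c1,r1):holds  (c1,r2):fails  (c1,r3):fails  (c1,r4):holds  (c1,r7):fails  (c2,r3):holds  (c2,r4):fails  (c2,r6):holds  (c2,r7):holds  (c3,r3):fails  (c3,r4):fails  (c3,r6):fails  (c3,r7):fails  (c4,r1):holds  (c4,r3):fails  (c4,r7):fails
Scope holds for 6 pair(s), so the sentence is false.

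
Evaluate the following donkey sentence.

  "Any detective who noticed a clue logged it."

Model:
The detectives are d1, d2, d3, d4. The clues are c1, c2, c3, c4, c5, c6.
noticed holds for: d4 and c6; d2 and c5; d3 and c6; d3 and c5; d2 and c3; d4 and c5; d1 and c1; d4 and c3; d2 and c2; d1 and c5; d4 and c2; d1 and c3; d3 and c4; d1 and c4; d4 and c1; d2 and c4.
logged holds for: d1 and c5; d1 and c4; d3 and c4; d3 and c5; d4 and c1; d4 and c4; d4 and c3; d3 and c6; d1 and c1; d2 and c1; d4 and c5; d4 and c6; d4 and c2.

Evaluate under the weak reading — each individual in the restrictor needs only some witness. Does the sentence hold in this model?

False

"it" takes "a clue" as antecedent — a donkey pronoun bound across the clause boundary.
Weak reading: every detective d with some noticed-clue has at least one noticed-clue c such that logged(d,c).
Per detective: d1:✓  d2:✗  d3:✓  d4:✓
d2 has no witness among its noticed-clues.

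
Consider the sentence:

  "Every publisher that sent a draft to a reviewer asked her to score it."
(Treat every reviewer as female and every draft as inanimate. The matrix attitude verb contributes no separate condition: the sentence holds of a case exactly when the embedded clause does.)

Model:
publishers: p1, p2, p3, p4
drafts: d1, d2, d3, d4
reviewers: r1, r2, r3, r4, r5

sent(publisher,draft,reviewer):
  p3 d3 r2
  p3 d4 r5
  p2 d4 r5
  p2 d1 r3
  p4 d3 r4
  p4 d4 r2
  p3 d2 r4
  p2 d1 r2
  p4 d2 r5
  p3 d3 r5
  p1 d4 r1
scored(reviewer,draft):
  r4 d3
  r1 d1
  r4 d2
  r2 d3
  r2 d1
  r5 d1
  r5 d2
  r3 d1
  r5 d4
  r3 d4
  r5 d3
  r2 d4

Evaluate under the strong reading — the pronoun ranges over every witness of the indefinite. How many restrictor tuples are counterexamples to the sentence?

"her" takes "a reviewer" as antecedent and "it" takes "a draft"; both are donkey pronouns co-varying with the restrictor.
Strong reading: for every (p,d,r) with sent(p,d,r), scored(r,d).
Restrictor triples: (p1,d4,r1)→scored(r1,d4) ✗  (p2,d1,r2)→scored(r2,d1) ✓  (p2,d1,r3)→scored(r3,d1) ✓  (p2,d4,r5)→scored(r5,d4) ✓  (p3,d2,r4)→scored(r4,d2) ✓  (p3,d3,r2)→scored(r2,d3) ✓  (p3,d3,r5)→scored(r5,d3) ✓  (p3,d4,r5)→scored(r5,d4) ✓  (p4,d2,r5)→scored(r5,d2) ✓  (p4,d3,r4)→scored(r4,d3) ✓  (p4,d4,r2)→scored(r2,d4) ✓
Counterexamples (restrictor triples failing the scope): 1.

1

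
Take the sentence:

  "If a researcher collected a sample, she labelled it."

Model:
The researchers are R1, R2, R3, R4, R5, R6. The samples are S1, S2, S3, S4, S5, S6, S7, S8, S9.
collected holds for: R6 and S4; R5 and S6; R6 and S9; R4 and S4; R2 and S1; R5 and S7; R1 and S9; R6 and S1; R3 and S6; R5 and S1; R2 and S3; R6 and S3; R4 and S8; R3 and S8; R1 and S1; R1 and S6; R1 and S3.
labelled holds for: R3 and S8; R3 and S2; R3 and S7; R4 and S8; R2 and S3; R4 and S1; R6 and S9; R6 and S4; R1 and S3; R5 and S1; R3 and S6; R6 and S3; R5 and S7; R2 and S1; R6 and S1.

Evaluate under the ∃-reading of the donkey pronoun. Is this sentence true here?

"it" takes "a sample" as antecedent — a donkey pronoun bound across the clause boundary.
Weak reading: every researcher r with some collected-sample has at least one collected-sample s such that labelled(r,s).
Per researcher: R1:✓  R2:✓  R3:✓  R4:✓  R5:✓  R6:✓
Every researcher in the restrictor has a witness.

True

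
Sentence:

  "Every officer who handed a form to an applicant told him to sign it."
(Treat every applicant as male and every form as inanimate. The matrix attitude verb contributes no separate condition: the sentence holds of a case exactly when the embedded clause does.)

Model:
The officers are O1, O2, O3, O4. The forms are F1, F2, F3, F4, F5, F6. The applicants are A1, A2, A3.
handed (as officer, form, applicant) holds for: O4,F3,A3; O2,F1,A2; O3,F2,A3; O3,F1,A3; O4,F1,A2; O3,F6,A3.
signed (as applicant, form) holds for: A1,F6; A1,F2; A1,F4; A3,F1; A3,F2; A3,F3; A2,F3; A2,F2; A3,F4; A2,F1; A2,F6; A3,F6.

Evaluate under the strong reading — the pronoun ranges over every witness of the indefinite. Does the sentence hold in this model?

True

"him" takes "an applicant" as antecedent and "it" takes "a form"; both are donkey pronouns co-varying with the restrictor.
Strong reading: for every (o,f,a) with handed(o,f,a), signed(a,f).
Restrictor triples: (O2,F1,A2)→signed(A2,F1) ✓  (O3,F1,A3)→signed(A3,F1) ✓  (O3,F2,A3)→signed(A3,F2) ✓  (O3,F6,A3)→signed(A3,F6) ✓  (O4,F1,A2)→signed(A2,F1) ✓  (O4,F3,A3)→signed(A3,F3) ✓
Every restrictor triple satisfies the scope.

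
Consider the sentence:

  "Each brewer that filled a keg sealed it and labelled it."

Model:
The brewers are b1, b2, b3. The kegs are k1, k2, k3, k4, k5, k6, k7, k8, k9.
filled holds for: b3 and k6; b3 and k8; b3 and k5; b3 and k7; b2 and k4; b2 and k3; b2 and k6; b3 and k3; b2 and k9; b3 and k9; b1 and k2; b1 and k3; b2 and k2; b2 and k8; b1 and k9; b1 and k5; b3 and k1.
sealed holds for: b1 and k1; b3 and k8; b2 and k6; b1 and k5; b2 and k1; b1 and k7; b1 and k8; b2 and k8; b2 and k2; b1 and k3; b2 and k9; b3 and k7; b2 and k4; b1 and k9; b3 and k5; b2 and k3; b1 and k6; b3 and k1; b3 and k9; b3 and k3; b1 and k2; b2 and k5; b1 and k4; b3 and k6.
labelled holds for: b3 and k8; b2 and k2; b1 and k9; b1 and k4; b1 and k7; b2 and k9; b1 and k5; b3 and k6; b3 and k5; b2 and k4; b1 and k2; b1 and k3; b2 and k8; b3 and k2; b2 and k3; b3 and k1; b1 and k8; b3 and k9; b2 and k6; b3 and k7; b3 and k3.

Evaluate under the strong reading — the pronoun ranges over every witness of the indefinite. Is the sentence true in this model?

True

"it" takes "a keg" as antecedent — a donkey pronoun bound across the clause boundary.
Strong reading: for every (b,k) with filled(b,k), sealed(b,k) ∧ labelled(b,k).
Restrictor pairs: (b1,k2) ✓  (b1,k3) ✓  (b1,k5) ✓  (b1,k9) ✓  (b2,k2) ✓  (b2,k3) ✓  (b2,k4) ✓  (b2,k6) ✓  (b2,k8) ✓  (b2,k9) ✓  (b3,k1) ✓  (b3,k3) ✓  (b3,k5) ✓  (b3,k6) ✓  (b3,k7) ✓  (b3,k8) ✓  (b3,k9) ✓
Every restrictor pair satisfies the scope.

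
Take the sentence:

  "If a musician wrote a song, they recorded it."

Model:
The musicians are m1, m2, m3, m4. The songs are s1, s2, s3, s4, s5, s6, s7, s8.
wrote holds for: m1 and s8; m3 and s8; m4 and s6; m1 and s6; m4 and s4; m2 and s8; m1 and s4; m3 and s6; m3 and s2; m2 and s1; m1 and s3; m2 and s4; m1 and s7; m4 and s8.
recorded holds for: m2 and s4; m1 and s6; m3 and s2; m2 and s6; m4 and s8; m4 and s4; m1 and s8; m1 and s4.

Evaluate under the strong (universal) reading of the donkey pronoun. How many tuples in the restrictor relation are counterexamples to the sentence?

7

"it" takes "a song" as antecedent — a donkey pronoun bound across the clause boundary.
Strong reading: for every (m,s) with wrote(m,s), recorded(m,s).
Restrictor pairs: (m1,s3) ✗  (m1,s4) ✓  (m1,s6) ✓  (m1,s7) ✗  (m1,s8) ✓  (m2,s1) ✗  (m2,s4) ✓  (m2,s8) ✗  (m3,s2) ✓  (m3,s6) ✗  (m3,s8) ✗  (m4,s4) ✓  (m4,s6) ✗  (m4,s8) ✓
Counterexamples (restrictor pairs failing the scope): 7.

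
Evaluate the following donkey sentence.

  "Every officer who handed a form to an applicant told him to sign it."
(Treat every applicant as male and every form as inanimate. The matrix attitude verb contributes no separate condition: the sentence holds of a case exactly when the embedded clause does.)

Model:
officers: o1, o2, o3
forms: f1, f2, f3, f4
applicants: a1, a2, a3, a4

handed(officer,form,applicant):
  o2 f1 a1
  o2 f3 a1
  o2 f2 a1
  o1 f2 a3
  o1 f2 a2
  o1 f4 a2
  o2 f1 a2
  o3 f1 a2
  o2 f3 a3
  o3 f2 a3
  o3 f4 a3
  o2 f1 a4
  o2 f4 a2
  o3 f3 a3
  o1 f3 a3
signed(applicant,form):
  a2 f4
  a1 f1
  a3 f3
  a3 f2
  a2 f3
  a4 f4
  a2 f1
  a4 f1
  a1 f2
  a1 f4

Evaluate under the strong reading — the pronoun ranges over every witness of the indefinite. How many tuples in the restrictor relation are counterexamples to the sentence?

"him" takes "an applicant" as antecedent and "it" takes "a form"; both are donkey pronouns co-varying with the restrictor.
Strong reading: for every (o,f,a) with handed(o,f,a), signed(a,f).
Restrictor triples: (o1,f2,a2)→signed(a2,f2) ✗  (o1,f2,a3)→signed(a3,f2) ✓  (o1,f3,a3)→signed(a3,f3) ✓  (o1,f4,a2)→signed(a2,f4) ✓  (o2,f1,a1)→signed(a1,f1) ✓  (o2,f1,a2)→signed(a2,f1) ✓  (o2,f1,a4)→signed(a4,f1) ✓  (o2,f2,a1)→signed(a1,f2) ✓  (o2,f3,a1)→signed(a1,f3) ✗  (o2,f3,a3)→signed(a3,f3) ✓  (o2,f4,a2)→signed(a2,f4) ✓  (o3,f1,a2)→signed(a2,f1) ✓  (o3,f2,a3)→signed(a3,f2) ✓  (o3,f3,a3)→signed(a3,f3) ✓  (o3,f4,a3)→signed(a3,f4) ✗
Counterexamples (restrictor triples failing the scope): 3.

3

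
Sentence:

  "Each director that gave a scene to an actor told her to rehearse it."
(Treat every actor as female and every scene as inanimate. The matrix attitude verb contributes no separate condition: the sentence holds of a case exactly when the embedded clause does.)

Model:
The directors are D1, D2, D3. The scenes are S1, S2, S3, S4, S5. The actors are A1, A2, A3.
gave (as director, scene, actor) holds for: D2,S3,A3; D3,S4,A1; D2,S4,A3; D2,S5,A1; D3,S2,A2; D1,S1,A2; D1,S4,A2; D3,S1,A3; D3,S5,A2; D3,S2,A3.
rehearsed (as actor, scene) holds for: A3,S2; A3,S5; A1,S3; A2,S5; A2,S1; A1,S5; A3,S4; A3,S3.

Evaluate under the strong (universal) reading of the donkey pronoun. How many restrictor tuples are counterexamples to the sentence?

"her" takes "an actor" as antecedent and "it" takes "a scene"; both are donkey pronouns co-varying with the restrictor.
Strong reading: for every (d,s,a) with gave(d,s,a), rehearsed(a,s).
Restrictor triples: (D1,S1,A2)→rehearsed(A2,S1) ✓  (D1,S4,A2)→rehearsed(A2,S4) ✗  (D2,S3,A3)→rehearsed(A3,S3) ✓  (D2,S4,A3)→rehearsed(A3,S4) ✓  (D2,S5,A1)→rehearsed(A1,S5) ✓  (D3,S1,A3)→rehearsed(A3,S1) ✗  (D3,S2,A2)→rehearsed(A2,S2) ✗  (D3,S2,A3)→rehearsed(A3,S2) ✓  (D3,S4,A1)→rehearsed(A1,S4) ✗  (D3,S5,A2)→rehearsed(A2,S5) ✓
Counterexamples (restrictor triples failing the scope): 4.

4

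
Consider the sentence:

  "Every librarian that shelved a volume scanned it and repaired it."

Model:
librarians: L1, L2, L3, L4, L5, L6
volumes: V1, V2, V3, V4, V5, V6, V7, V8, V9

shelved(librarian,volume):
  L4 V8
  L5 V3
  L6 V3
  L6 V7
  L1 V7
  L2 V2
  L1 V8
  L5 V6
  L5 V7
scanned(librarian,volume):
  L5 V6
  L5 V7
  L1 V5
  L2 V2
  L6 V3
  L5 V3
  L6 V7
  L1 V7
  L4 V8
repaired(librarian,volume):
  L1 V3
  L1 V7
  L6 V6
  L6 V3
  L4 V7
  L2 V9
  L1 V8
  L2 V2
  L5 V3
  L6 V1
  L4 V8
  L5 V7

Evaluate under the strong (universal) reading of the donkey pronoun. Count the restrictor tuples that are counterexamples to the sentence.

"it" takes "a volume" as antecedent — a donkey pronoun bound across the clause boundary.
Strong reading: for every (l,v) with shelved(l,v), scanned(l,v) ∧ repaired(l,v).
Restrictor pairs: (L1,V7) ✓  (L1,V8) ✗  (L2,V2) ✓  (L4,V8) ✓  (L5,V3) ✓  (L5,V6) ✗  (L5,V7) ✓  (L6,V3) ✓  (L6,V7) ✗
Counterexamples (restrictor pairs failing the scope): 3.

3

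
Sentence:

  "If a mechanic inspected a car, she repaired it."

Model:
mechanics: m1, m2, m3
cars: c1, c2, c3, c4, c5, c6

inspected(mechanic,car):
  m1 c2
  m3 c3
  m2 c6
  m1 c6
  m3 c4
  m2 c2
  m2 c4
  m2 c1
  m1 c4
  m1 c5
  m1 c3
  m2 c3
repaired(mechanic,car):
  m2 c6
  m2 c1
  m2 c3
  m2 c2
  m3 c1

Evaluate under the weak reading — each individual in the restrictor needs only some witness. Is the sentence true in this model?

"it" takes "a car" as antecedent — a donkey pronoun bound across the clause boundary.
Weak reading: every mechanic m with some inspected-car has at least one inspected-car c such that repaired(m,c).
Per mechanic: m1:✗  m2:✓  m3:✗
m1 has no witness among its inspected-cars.

False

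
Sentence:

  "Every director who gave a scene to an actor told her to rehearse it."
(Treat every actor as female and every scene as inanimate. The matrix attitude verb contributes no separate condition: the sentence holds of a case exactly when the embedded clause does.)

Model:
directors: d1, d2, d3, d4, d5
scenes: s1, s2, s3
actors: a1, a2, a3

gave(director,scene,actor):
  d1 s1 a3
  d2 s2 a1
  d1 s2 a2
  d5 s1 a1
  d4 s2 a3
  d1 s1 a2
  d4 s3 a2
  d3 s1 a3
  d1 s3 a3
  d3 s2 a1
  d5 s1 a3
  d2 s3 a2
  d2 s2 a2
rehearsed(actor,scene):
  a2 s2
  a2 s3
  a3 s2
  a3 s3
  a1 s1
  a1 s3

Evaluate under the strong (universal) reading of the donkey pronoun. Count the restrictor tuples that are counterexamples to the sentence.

6

"her" takes "an actor" as antecedent and "it" takes "a scene"; both are donkey pronouns co-varying with the restrictor.
Strong reading: for every (d,s,a) with gave(d,s,a), rehearsed(a,s).
Restrictor triples: (d1,s1,a2)→rehearsed(a2,s1) ✗  (d1,s1,a3)→rehearsed(a3,s1) ✗  (d1,s2,a2)→rehearsed(a2,s2) ✓  (d1,s3,a3)→rehearsed(a3,s3) ✓  (d2,s2,a1)→rehearsed(a1,s2) ✗  (d2,s2,a2)→rehearsed(a2,s2) ✓  (d2,s3,a2)→rehearsed(a2,s3) ✓  (d3,s1,a3)→rehearsed(a3,s1) ✗  (d3,s2,a1)→rehearsed(a1,s2) ✗  (d4,s2,a3)→rehearsed(a3,s2) ✓  (d4,s3,a2)→rehearsed(a2,s3) ✓  (d5,s1,a1)→rehearsed(a1,s1) ✓  (d5,s1,a3)→rehearsed(a3,s1) ✗
Counterexamples (restrictor triples failing the scope): 6.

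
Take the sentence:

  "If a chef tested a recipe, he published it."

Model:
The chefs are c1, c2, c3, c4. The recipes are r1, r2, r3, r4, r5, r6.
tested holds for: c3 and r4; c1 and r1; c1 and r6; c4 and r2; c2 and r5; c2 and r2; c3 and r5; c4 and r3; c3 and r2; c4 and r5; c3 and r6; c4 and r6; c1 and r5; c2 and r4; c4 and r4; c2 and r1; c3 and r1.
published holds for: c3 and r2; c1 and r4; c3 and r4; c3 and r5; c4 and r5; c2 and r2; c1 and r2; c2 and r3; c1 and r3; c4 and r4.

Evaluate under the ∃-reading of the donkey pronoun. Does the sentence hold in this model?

"it" takes "a recipe" as antecedent — a donkey pronoun bound across the clause boundary.
Weak reading: every chef c with some tested-recipe has at least one tested-recipe r such that published(c,r).
Per chef: c1:✗  c2:✓  c3:✓  c4:✓
c1 has no witness among its tested-recipes.

False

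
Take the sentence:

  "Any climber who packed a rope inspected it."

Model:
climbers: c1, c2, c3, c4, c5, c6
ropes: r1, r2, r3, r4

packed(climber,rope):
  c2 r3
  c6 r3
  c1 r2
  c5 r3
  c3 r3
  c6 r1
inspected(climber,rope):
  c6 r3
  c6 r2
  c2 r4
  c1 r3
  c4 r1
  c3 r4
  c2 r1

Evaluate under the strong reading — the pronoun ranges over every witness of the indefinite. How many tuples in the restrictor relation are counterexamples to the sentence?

"it" takes "a rope" as antecedent — a donkey pronoun bound across the clause boundary.
Strong reading: for every (c,r) with packed(c,r), inspected(c,r).
Restrictor pairs: (c1,r2) ✗  (c2,r3) ✗  (c3,r3) ✗  (c5,r3) ✗  (c6,r1) ✗  (c6,r3) ✓
Counterexamples (restrictor pairs failing the scope): 5.

5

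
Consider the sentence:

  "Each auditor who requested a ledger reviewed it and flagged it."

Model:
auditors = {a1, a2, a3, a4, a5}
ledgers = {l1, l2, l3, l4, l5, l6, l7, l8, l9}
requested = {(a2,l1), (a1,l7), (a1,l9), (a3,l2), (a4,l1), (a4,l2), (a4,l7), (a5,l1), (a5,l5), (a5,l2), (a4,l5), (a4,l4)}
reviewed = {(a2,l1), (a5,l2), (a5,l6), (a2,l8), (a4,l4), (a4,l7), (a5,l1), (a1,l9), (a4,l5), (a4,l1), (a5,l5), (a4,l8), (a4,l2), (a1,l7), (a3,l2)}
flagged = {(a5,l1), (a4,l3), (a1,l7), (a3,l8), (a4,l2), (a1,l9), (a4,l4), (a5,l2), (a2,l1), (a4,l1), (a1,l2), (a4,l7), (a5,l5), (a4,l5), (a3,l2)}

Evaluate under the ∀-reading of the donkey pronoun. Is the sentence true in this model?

True

"it" takes "a ledger" as antecedent — a donkey pronoun bound across the clause boundary.
Strong reading: for every (a,l) with requested(a,l), reviewed(a,l) ∧ flagged(a,l).
Restrictor pairs: (a1,l7) ✓  (a1,l9) ✓  (a2,l1) ✓  (a3,l2) ✓  (a4,l1) ✓  (a4,l2) ✓  (a4,l4) ✓  (a4,l5) ✓  (a4,l7) ✓  (a5,l1) ✓  (a5,l2) ✓  (a5,l5) ✓
Every restrictor pair satisfies the scope.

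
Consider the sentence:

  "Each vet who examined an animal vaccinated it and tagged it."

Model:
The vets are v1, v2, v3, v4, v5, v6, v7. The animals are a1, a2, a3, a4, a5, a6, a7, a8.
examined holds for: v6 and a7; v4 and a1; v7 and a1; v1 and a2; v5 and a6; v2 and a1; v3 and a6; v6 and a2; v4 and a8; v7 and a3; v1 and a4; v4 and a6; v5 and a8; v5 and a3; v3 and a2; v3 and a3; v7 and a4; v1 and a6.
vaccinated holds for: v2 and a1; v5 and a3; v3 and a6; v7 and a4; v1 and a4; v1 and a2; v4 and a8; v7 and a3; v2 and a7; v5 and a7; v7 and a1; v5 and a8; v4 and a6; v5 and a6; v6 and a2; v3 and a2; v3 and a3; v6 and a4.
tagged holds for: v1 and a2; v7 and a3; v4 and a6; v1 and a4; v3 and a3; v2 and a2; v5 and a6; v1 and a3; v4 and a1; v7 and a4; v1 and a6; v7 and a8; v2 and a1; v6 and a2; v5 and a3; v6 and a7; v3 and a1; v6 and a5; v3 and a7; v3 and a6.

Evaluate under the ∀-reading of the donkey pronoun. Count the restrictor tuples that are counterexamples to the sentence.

7

"it" takes "an animal" as antecedent — a donkey pronoun bound across the clause boundary.
Strong reading: for every (v,a) with examined(v,a), vaccinated(v,a) ∧ tagged(v,a).
Restrictor pairs: (v1,a2) ✓  (v1,a4) ✓  (v1,a6) ✗  (v2,a1) ✓  (v3,a2) ✗  (v3,a3) ✓  (v3,a6) ✓  (v4,a1) ✗  (v4,a6) ✓  (v4,a8) ✗  (v5,a3) ✓  (v5,a6) ✓  (v5,a8) ✗  (v6,a2) ✓  (v6,a7) ✗  (v7,a1) ✗  (v7,a3) ✓  (v7,a4) ✓
Counterexamples (restrictor pairs failing the scope): 7.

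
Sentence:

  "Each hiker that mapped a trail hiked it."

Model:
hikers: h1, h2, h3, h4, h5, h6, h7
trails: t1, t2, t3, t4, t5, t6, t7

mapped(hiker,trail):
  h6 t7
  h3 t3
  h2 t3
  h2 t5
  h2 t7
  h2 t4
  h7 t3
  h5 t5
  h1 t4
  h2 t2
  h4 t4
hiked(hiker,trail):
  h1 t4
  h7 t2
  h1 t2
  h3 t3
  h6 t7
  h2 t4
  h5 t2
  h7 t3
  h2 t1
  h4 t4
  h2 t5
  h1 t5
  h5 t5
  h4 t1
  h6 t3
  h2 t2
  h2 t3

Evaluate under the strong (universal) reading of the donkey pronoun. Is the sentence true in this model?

False

"it" takes "a trail" as antecedent — a donkey pronoun bound across the clause boundary.
Strong reading: for every (h,t) with mapped(h,t), hiked(h,t).
Restrictor pairs: (h1,t4) ✓  (h2,t2) ✓  (h2,t3) ✓  (h2,t4) ✓  (h2,t5) ✓  (h2,t7) ✗  (h3,t3) ✓  (h4,t4) ✓  (h5,t5) ✓  (h6,t7) ✓  (h7,t3) ✓
Counterexample: (h2,t7) is in mapped but fails the scope.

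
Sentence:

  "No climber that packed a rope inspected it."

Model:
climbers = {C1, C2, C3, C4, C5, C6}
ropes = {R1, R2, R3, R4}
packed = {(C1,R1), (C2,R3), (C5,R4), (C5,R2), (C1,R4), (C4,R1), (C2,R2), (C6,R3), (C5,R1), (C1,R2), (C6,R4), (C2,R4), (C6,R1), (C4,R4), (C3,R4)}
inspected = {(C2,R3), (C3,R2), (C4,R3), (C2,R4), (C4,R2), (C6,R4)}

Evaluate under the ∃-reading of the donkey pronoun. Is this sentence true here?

"it" takes "a rope" as antecedent — a donkey pronoun bound across the clause boundary.
Truth condition: for no (c,r) with packed(c,r) does inspected(c,r) hold.
Restrictor pairs — does the scope hold? (C1,R1):fails  (C1,R2):fails  (C1,R4):fails  (C2,R2):fails  (C2,R3):holds  (C2,R4):holds  (C3,R4):fails  (C4,R1):fails  (C4,R4):fails  (C5,R1):fails  (C5,R2):fails  (C5,R4):fails  (C6,R1):fails  (C6,R3):fails  (C6,R4):holds
Scope holds for 3 pair(s), so the sentence is false.

False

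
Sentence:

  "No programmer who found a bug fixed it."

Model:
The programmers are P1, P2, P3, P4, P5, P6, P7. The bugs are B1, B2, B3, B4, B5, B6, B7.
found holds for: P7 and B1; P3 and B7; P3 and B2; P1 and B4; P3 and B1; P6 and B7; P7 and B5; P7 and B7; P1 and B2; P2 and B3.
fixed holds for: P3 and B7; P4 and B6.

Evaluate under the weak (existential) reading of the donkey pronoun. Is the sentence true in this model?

"it" takes "a bug" as antecedent — a donkey pronoun bound across the clause boundary.
Truth condition: for no (p,b) with found(p,b) does fixed(p,b) hold.
Restrictor pairs — does the scope hold? (P1,B2):fails  (P1,B4):fails  (P2,B3):fails  (P3,B1):fails  (P3,B2):fails  (P3,B7):holds  (P6,B7):fails  (P7,B1):fails  (P7,B5):fails  (P7,B7):fails
Scope holds for 1 pair(s), so the sentence is false.

False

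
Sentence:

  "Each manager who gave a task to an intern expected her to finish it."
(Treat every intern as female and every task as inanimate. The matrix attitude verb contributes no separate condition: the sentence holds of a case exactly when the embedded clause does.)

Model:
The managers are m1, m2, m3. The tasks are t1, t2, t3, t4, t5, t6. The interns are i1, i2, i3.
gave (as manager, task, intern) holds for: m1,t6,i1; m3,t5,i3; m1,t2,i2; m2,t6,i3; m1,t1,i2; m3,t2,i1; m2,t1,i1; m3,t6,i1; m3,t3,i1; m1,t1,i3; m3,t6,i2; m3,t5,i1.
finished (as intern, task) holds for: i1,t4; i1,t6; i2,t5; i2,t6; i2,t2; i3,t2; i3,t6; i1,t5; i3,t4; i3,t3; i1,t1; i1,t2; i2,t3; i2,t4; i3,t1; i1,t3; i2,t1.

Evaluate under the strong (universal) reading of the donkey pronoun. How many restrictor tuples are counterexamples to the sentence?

1

"her" takes "an intern" as antecedent and "it" takes "a task"; both are donkey pronouns co-varying with the restrictor.
Strong reading: for every (m,t,i) with gave(m,t,i), finished(i,t).
Restrictor triples: (m1,t1,i2)→finished(i2,t1) ✓  (m1,t1,i3)→finished(i3,t1) ✓  (m1,t2,i2)→finished(i2,t2) ✓  (m1,t6,i1)→finished(i1,t6) ✓  (m2,t1,i1)→finished(i1,t1) ✓  (m2,t6,i3)→finished(i3,t6) ✓  (m3,t2,i1)→finished(i1,t2) ✓  (m3,t3,i1)→finished(i1,t3) ✓  (m3,t5,i1)→finished(i1,t5) ✓  (m3,t5,i3)→finished(i3,t5) ✗  (m3,t6,i1)→finished(i1,t6) ✓  (m3,t6,i2)→finished(i2,t6) ✓
Counterexamples (restrictor triples failing the scope): 1.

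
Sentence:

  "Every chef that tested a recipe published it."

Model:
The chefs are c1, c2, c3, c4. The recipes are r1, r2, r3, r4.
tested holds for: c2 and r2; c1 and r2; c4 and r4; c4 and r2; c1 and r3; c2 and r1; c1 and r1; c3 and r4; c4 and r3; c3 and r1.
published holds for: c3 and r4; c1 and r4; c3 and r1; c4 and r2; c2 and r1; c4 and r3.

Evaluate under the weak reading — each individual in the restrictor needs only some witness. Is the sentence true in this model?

"it" takes "a recipe" as antecedent — a donkey pronoun bound across the clause boundary.
Weak reading: every chef c with some tested-recipe has at least one tested-recipe r such that published(c,r).
Per chef: c1:✗  c2:✓  c3:✓  c4:✓
c1 has no witness among its tested-recipes.

False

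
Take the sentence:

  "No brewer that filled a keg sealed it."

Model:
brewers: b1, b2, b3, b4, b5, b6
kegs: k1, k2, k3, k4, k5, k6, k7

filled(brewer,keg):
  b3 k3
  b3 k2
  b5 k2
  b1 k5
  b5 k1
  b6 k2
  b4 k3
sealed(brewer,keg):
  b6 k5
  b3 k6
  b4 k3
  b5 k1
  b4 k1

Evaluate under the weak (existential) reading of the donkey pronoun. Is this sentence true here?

False

"it" takes "a keg" as antecedent — a donkey pronoun bound across the clause boundary.
Truth condition: for no (b,k) with filled(b,k) does sealed(b,k) hold.
Restrictor pairs — does the scope hold? (b1,k5):fails  (b3,k2):fails  (b3,k3):fails  (b4,k3):holds  (b5,k1):holds  (b5,k2):fails  (b6,k2):fails
Scope holds for 2 pair(s), so the sentence is false.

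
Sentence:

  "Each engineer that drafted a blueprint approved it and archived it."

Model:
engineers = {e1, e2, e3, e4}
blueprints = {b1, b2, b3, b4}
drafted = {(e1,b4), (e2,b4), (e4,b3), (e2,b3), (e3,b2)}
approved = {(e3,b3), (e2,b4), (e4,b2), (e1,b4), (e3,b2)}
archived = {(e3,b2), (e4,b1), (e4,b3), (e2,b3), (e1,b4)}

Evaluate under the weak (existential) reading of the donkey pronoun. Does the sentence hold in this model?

False

"it" takes "a blueprint" as antecedent — a donkey pronoun bound across the clause boundary.
Weak reading: every engineer e with some drafted-blueprint has at least one drafted-blueprint b such that approved(e,b) ∧ archived(e,b).
Per engineer: e1:✓  e2:✗  e3:✓  e4:✗
e2 has no witness among its drafted-blueprints.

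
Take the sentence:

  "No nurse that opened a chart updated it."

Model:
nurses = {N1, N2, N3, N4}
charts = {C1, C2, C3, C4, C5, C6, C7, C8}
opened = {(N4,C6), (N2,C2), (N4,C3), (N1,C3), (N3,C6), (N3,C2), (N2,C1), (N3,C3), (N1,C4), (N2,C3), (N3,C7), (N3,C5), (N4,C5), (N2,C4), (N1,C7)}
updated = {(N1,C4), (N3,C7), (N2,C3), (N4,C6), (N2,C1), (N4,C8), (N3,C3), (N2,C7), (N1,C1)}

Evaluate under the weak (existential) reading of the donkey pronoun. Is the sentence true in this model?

"it" takes "a chart" as antecedent — a donkey pronoun bound across the clause boundary.
Truth condition: for no (n,c) with opened(n,c) does updated(n,c) hold.
Restrictor pairs — does the scope hold? (N1,C3):fails  (N1,C4):holds  (N1,C7):fails  (N2,C1):holds  (N2,C2):fails  (N2,C3):holds  (N2,C4):fails  (N3,C2):fails  (N3,C3):holds  (N3,C5):fails  (N3,C6):fails  (N3,C7):holds  (N4,C3):fails  (N4,C5):fails  (N4,C6):holds
Scope holds for 6 pair(s), so the sentence is false.

False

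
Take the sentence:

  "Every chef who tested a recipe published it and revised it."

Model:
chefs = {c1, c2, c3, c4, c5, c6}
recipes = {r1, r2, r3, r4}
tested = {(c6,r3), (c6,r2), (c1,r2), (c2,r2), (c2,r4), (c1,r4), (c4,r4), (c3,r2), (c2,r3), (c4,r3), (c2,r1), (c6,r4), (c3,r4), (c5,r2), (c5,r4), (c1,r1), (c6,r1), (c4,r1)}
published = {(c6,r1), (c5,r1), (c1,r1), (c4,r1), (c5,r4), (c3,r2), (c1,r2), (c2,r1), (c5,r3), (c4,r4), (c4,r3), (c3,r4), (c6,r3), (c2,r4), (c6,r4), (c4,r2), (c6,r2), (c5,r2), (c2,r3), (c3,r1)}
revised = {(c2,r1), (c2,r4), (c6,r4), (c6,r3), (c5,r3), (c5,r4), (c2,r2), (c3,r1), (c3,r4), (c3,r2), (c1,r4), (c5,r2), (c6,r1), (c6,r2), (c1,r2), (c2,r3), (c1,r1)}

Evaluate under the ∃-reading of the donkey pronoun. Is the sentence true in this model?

False

"it" takes "a recipe" as antecedent — a donkey pronoun bound across the clause boundary.
Weak reading: every chef c with some tested-recipe has at least one tested-recipe r such that published(c,r) ∧ revised(c,r).
Per chef: c1:✓  c2:✓  c3:✓  c4:✗  c5:✓  c6:✓
c4 has no witness among its tested-recipes.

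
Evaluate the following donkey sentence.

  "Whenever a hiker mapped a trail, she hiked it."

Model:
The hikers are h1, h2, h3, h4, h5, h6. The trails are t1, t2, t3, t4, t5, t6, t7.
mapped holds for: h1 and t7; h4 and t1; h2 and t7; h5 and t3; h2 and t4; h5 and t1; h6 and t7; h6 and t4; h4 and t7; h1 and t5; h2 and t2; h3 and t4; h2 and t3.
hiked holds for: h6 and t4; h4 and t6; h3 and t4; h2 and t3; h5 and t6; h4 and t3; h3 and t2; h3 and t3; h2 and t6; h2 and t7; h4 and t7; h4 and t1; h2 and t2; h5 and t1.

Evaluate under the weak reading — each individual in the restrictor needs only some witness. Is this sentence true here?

"it" takes "a trail" as antecedent — a donkey pronoun bound across the clause boundary.
Weak reading: every hiker h with some mapped-trail has at least one mapped-trail t such that hiked(h,t).
Per hiker: h1:✗  h2:✓  h3:✓  h4:✓  h5:✓  h6:✓
h1 has no witness among its mapped-trails.

False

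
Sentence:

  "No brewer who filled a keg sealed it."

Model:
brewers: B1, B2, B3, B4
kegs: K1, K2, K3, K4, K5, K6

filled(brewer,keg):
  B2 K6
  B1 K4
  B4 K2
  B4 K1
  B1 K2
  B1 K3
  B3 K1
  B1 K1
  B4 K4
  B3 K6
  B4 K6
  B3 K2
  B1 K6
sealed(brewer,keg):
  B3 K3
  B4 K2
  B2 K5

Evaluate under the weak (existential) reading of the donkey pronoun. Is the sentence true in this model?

False

"it" takes "a keg" as antecedent — a donkey pronoun bound across the clause boundary.
Truth condition: for no (b,k) with filled(b,k) does sealed(b,k) hold.
Restrictor pairs — does the scope hold? (B1,K1):fails  (B1,K2):fails  (B1,K3):fails  (B1,K4):fails  (B1,K6):fails  (B2,K6):fails  (B3,K1):fails  (B3,K2):fails  (B3,K6):fails  (B4,K1):fails  (B4,K2):holds  (B4,K4):fails  (B4,K6):fails
Scope holds for 1 pair(s), so the sentence is false.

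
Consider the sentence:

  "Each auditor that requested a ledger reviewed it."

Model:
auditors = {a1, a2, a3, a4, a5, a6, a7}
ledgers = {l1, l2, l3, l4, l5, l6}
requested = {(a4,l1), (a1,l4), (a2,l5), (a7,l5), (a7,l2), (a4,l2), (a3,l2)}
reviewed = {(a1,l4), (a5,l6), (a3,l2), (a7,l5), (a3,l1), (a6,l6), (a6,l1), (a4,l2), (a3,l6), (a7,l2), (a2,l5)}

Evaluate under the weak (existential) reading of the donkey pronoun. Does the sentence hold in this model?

True

"it" takes "a ledger" as antecedent — a donkey pronoun bound across the clause boundary.
Weak reading: every auditor a with some requested-ledger has at least one requested-ledger l such that reviewed(a,l).
Per auditor: a1:✓  a2:✓  a3:✓  a4:✓  a7:✓
Every auditor in the restrictor has a witness.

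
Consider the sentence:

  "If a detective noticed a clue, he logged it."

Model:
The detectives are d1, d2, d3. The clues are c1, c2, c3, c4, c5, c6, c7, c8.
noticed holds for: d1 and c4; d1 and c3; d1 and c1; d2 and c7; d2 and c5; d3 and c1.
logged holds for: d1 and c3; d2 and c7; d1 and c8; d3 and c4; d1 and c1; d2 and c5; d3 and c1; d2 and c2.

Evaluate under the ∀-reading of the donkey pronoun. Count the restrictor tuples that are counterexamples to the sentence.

1

"it" takes "a clue" as antecedent — a donkey pronoun bound across the clause boundary.
Strong reading: for every (d,c) with noticed(d,c), logged(d,c).
Restrictor pairs: (d1,c1) ✓  (d1,c3) ✓  (d1,c4) ✗  (d2,c5) ✓  (d2,c7) ✓  (d3,c1) ✓
Counterexamples (restrictor pairs failing the scope): 1.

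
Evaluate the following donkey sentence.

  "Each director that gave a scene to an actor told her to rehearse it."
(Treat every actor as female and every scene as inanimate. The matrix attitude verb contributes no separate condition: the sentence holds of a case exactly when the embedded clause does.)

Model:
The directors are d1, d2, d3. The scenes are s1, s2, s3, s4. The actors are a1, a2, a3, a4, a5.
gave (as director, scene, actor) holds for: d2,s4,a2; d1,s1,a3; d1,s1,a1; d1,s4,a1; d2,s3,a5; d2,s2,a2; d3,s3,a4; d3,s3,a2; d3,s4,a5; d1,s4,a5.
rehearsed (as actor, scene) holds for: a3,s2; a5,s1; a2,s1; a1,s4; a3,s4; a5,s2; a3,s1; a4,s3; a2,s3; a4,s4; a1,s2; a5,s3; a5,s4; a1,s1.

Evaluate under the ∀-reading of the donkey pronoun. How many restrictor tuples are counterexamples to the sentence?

"her" takes "an actor" as antecedent and "it" takes "a scene"; both are donkey pronouns co-varying with the restrictor.
Strong reading: for every (d,s,a) with gave(d,s,a), rehearsed(a,s).
Restrictor triples: (d1,s1,a1)→rehearsed(a1,s1) ✓  (d1,s1,a3)→rehearsed(a3,s1) ✓  (d1,s4,a1)→rehearsed(a1,s4) ✓  (d1,s4,a5)→rehearsed(a5,s4) ✓  (d2,s2,a2)→rehearsed(a2,s2) ✗  (d2,s3,a5)→rehearsed(a5,s3) ✓  (d2,s4,a2)→rehearsed(a2,s4) ✗  (d3,s3,a2)→rehearsed(a2,s3) ✓  (d3,s3,a4)→rehearsed(a4,s3) ✓  (d3,s4,a5)→rehearsed(a5,s4) ✓
Counterexamples (restrictor triples failing the scope): 2.

2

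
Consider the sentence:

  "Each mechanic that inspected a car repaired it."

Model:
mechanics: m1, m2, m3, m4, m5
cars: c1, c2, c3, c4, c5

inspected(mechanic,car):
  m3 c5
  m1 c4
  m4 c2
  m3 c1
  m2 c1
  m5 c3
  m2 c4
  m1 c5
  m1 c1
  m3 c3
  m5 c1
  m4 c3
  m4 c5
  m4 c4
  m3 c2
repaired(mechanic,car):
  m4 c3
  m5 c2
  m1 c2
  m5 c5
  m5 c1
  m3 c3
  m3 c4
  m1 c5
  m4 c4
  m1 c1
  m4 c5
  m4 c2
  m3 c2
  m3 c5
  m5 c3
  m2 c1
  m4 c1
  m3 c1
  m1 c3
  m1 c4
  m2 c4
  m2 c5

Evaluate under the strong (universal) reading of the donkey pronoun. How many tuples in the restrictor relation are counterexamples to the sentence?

0

"it" takes "a car" as antecedent — a donkey pronoun bound across the clause boundary.
Strong reading: for every (m,c) with inspected(m,c), repaired(m,c).
Restrictor pairs: (m1,c1) ✓  (m1,c4) ✓  (m1,c5) ✓  (m2,c1) ✓  (m2,c4) ✓  (m3,c1) ✓  (m3,c2) ✓  (m3,c3) ✓  (m3,c5) ✓  (m4,c2) ✓  (m4,c3) ✓  (m4,c4) ✓  (m4,c5) ✓  (m5,c1) ✓  (m5,c3) ✓
Counterexamples (restrictor pairs failing the scope): 0.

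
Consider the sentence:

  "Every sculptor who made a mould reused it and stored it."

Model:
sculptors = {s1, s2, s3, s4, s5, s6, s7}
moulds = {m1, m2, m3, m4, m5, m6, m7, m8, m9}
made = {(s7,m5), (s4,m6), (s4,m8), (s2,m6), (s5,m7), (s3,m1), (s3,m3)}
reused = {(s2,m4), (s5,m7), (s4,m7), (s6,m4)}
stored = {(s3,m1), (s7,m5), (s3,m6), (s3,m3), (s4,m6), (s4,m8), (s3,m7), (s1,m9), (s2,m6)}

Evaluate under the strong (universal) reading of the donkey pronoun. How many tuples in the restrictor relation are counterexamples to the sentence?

7

"it" takes "a mould" as antecedent — a donkey pronoun bound across the clause boundary.
Strong reading: for every (s,m) with made(s,m), reused(s,m) ∧ stored(s,m).
Restrictor pairs: (s2,m6) ✗  (s3,m1) ✗  (s3,m3) ✗  (s4,m6) ✗  (s4,m8) ✗  (s5,m7) ✗  (s7,m5) ✗
Counterexamples (restrictor pairs failing the scope): 7.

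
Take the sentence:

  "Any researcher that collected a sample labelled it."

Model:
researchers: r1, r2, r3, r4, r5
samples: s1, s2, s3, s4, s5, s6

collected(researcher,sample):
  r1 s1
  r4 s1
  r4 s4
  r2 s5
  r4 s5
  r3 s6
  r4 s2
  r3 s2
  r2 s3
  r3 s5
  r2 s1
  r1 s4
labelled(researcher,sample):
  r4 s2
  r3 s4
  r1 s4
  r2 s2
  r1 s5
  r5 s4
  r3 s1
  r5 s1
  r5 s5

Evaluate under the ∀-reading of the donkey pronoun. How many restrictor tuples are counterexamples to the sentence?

10

"it" takes "a sample" as antecedent — a donkey pronoun bound across the clause boundary.
Strong reading: for every (r,s) with collected(r,s), labelled(r,s).
Restrictor pairs: (r1,s1) ✗  (r1,s4) ✓  (r2,s1) ✗  (r2,s3) ✗  (r2,s5) ✗  (r3,s2) ✗  (r3,s5) ✗  (r3,s6) ✗  (r4,s1) ✗  (r4,s2) ✓  (r4,s4) ✗  (r4,s5) ✗
Counterexamples (restrictor pairs failing the scope): 10.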